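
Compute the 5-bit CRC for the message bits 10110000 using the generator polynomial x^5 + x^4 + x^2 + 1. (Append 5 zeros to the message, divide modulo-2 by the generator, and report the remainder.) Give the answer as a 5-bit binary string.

00010

Append 5 zeros: 1011000000000. Divide by 110101 (XOR where the leading bit is 1):
  pos 0: 101100 XOR 110101 = 011001
  pos 1: 110010 XOR 110101 = 000111
  pos 4: 111000 XOR 110101 = 001101
  pos 6: 110100 XOR 110101 = 000001
Remainder (last 5 bits) = 00010. This is the CRC / FCS.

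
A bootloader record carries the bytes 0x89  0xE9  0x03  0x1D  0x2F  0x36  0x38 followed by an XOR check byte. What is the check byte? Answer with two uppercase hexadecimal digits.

XOR the bytes together:
  start with 0x89
  0x89 ⊕ 0xE9 = 0x60
  0x60 ⊕ 0x03 = 0x63
  0x63 ⊕ 0x1D = 0x7E
  0x7E ⊕ 0x2F = 0x51
  0x51 ⊕ 0x36 = 0x67
  0x67 ⊕ 0x38 = 0x5F

5F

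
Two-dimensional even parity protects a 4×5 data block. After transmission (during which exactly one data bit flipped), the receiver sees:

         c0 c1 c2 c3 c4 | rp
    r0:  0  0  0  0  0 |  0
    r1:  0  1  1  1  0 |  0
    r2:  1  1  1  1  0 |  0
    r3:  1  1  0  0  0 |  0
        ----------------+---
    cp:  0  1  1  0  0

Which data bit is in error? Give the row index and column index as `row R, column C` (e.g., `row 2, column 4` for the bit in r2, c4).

Recompute each row's even parity and compare to rp:
  r0: data parity 0, sent rp 0 → ok
  r1: data parity 1, sent rp 0 → mismatch
  r2: data parity 0, sent rp 0 → ok
  r3: data parity 0, sent rp 0 → ok
Recompute each column's even parity and compare to cp:
  c0: data parity 0, sent cp 0 → ok
  c1: data parity 1, sent cp 1 → ok
  c2: data parity 0, sent cp 1 → mismatch
  c3: data parity 0, sent cp 0 → ok
  c4: data parity 0, sent cp 0 → ok
Exactly one row (r1) and one column (c2) fail → the flipped bit is at their intersection.

row 1, column 2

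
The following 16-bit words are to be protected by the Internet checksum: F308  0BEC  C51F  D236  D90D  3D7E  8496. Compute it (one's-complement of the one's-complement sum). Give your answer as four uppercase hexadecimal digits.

CE91

One's-complement addition (fold any carry out of bit 15 back into bit 0):
  0xF308 + 0x0BEC = 0x0FEF4
  0xFEF4 + 0xC51F = 0x1C413 → wrap carry → 0xC414
  0xC414 + 0xD236 = 0x1964A → wrap carry → 0x964B
  0x964B + 0xD90D = 0x16F58 → wrap carry → 0x6F59
  0x6F59 + 0x3D7E = 0x0ACD7
  0xACD7 + 0x8496 = 0x1316D → wrap carry → 0x316E
One's-complement sum = 0x316E.
Checksum = ~0x316E & 0xFFFF = 0xCE91.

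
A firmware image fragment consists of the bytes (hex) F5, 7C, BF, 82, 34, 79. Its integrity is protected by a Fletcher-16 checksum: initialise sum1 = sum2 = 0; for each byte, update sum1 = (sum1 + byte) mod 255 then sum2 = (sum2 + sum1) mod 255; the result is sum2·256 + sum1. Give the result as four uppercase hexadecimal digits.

Running sums (mod 255):
  after byte 0 (F5): sum1=245, sum2=245
  after byte 1 (7C): sum1=114, sum2=104
  after byte 2 (BF): sum1=50, sum2=154
  after byte 3 (82): sum1=180, sum2=79
  after byte 4 (34): sum1=232, sum2=56
  after byte 5 (79): sum1=98, sum2=154
Checksum = sum2·256 + sum1 = 154·256 + 98 = 39522 = 0x9A62.

9A62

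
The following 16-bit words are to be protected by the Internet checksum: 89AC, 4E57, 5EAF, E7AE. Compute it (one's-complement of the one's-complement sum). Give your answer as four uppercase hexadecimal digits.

E19D

One's-complement addition (fold any carry out of bit 15 back into bit 0):
  0x89AC + 0x4E57 = 0x0D803
  0xD803 + 0x5EAF = 0x136B2 → wrap carry → 0x36B3
  0x36B3 + 0xE7AE = 0x11E61 → wrap carry → 0x1E62
One's-complement sum = 0x1E62.
Checksum = ~0x1E62 & 0xFFFF = 0xE19D.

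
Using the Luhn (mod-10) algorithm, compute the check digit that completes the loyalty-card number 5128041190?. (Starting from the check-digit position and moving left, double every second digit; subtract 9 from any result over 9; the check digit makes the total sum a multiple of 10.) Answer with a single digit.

4

Partial digits right→left: 0 9 1 1 4 0 8 2 1 5
Double every second digit counting from the check-digit position (so the 1st, 3rd, 5th, ... of the partial from the right).
  doubled (with −9 where >9): 0 2 8 7 2 → sum 19
  kept as-is: 9 1 0 2 5 → sum 17
Total = 19 + 17 = 36.
Check digit = (10 − (36 mod 10)) mod 10 = 4.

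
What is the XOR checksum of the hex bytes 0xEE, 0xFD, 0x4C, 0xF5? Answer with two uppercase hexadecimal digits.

AA

XOR the bytes together:
  start with 0xEE
  0xEE ⊕ 0xFD = 0x13
  0x13 ⊕ 0x4C = 0x5F
  0x5F ⊕ 0xF5 = 0xAA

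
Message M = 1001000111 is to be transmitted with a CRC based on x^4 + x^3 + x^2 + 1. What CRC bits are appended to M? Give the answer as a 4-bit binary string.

0010

Append 4 zeros: 10010001110000. Divide by 11101 (XOR where the leading bit is 1):
  pos 0: 10010 XOR 11101 = 01111
  pos 1: 11110 XOR 11101 = 00011
  pos 4: 11011 XOR 11101 = 00110
  pos 6: 11010 XOR 11101 = 00111
  pos 8: 11100 XOR 11101 = 00001
Remainder (last 4 bits) = 0010. This is the CRC / FCS.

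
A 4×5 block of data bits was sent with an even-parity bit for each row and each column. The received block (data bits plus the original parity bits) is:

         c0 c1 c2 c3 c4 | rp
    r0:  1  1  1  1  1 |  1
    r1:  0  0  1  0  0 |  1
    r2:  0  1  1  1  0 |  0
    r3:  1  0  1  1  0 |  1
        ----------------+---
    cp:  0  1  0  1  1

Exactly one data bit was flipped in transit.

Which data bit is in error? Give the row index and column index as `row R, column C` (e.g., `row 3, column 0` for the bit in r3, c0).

row 2, column 1

Recompute each row's even parity and compare to rp:
  r0: data parity 1, sent rp 1 → ok
  r1: data parity 1, sent rp 1 → ok
  r2: data parity 1, sent rp 0 → mismatch
  r3: data parity 1, sent rp 1 → ok
Recompute each column's even parity and compare to cp:
  c0: data parity 0, sent cp 0 → ok
  c1: data parity 0, sent cp 1 → mismatch
  c2: data parity 0, sent cp 0 → ok
  c3: data parity 1, sent cp 1 → ok
  c4: data parity 1, sent cp 1 → ok
Exactly one row (r2) and one column (c1) fail → the flipped bit is at their intersection.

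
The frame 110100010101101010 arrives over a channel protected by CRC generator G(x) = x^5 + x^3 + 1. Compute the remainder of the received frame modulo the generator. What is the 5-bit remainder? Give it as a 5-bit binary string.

01111

Modulo-2 division of 110100010101101010 by 101001:
  pos 0: 110100 XOR 101001 = 011101
  pos 1: 111010 XOR 101001 = 010011
  pos 2: 100111 XOR 101001 = 001110
  pos 4: 111001 XOR 101001 = 010000
  pos 5: 100000 XOR 101001 = 001001
  pos 7: 100111 XOR 101001 = 001110
  pos 9: 111001 XOR 101001 = 010000
  pos 10: 100000 XOR 101001 = 001001
  pos 12: 100110 XOR 101001 = 001111
Remainder = 01111 (nonzero — an error is detected).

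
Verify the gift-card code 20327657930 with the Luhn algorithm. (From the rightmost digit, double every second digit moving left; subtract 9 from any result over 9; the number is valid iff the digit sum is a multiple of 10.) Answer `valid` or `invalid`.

From the right, keep odd positions and double even positions (subtract 9 from any doubled value over 9):
  doubled (positions 2,4,...): 6 5 3 4 0 → sum 18
  kept (positions 1,3,...): 0 9 5 7 3 2 → sum 26
Total = 44.
44 mod 10 = 4, so the number is invalid.

invalid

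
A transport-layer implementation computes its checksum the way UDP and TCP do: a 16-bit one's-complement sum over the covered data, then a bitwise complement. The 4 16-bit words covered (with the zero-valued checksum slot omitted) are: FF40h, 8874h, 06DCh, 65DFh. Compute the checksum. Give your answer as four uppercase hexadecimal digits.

0B8F

One's-complement addition (fold any carry out of bit 15 back into bit 0):
  0xFF40 + 0x8874 = 0x187B4 → wrap carry → 0x87B5
  0x87B5 + 0x06DC = 0x08E91
  0x8E91 + 0x65DF = 0x0F470
One's-complement sum = 0xF470.
Checksum = ~0xF470 & 0xFFFF = 0x0B8F.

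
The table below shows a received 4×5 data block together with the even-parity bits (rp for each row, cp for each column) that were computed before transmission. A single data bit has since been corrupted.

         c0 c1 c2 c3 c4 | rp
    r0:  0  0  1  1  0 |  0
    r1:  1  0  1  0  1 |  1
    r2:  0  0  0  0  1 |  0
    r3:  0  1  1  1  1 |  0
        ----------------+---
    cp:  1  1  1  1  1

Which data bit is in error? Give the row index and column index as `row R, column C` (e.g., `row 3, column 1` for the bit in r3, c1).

Recompute each row's even parity and compare to rp:
  r0: data parity 0, sent rp 0 → ok
  r1: data parity 1, sent rp 1 → ok
  r2: data parity 1, sent rp 0 → mismatch
  r3: data parity 0, sent rp 0 → ok
Recompute each column's even parity and compare to cp:
  c0: data parity 1, sent cp 1 → ok
  c1: data parity 1, sent cp 1 → ok
  c2: data parity 1, sent cp 1 → ok
  c3: data parity 0, sent cp 1 → mismatch
  c4: data parity 1, sent cp 1 → ok
Exactly one row (r2) and one column (c3) fail → the flipped bit is at their intersection.

row 2, column 3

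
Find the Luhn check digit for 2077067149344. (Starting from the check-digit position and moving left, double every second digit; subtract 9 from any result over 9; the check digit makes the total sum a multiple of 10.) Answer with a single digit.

7

Partial digits right→left: 4 4 3 9 4 1 7 6 0 7 7 0 2
Double every second digit counting from the check-digit position (so the 1st, 3rd, 5th, ... of the partial from the right).
  doubled (with −9 where >9): 8 6 8 5 0 5 4 → sum 36
  kept as-is: 4 9 1 6 7 0 → sum 27
Total = 36 + 27 = 63.
Check digit = (10 − (63 mod 10)) mod 10 = 7.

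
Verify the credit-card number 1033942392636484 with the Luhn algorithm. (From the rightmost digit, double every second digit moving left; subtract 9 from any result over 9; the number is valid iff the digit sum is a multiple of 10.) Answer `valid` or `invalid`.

From the right, keep odd positions and double even positions (subtract 9 from any doubled value over 9):
  doubled (positions 2,4,...): 7 3 3 9 4 9 6 2 → sum 43
  kept (positions 1,3,...): 4 4 3 2 3 4 3 0 → sum 23
Total = 66.
66 mod 10 = 6, so the number is invalid.

invalid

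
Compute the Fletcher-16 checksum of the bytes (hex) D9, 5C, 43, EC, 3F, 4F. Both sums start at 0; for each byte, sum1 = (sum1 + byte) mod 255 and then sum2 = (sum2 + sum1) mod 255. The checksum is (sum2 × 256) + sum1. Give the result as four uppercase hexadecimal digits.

8AF4

Running sums (mod 255):
  after byte 0 (D9): sum1=217, sum2=217
  after byte 1 (5C): sum1=54, sum2=16
  after byte 2 (43): sum1=121, sum2=137
  after byte 3 (EC): sum1=102, sum2=239
  after byte 4 (3F): sum1=165, sum2=149
  after byte 5 (4F): sum1=244, sum2=138
Checksum = sum2·256 + sum1 = 138·256 + 244 = 35572 = 0x8AF4.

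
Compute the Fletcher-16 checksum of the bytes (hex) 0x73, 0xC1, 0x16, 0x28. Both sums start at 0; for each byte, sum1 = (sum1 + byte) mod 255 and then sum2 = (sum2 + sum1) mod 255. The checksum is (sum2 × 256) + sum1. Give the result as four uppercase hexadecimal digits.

Running sums (mod 255):
  after byte 0 (0x73): sum1=115, sum2=115
  after byte 1 (0xC1): sum1=53, sum2=168
  after byte 2 (0x16): sum1=75, sum2=243
  after byte 3 (0x28): sum1=115, sum2=103
Checksum = sum2·256 + sum1 = 103·256 + 115 = 26483 = 0x6773.

6773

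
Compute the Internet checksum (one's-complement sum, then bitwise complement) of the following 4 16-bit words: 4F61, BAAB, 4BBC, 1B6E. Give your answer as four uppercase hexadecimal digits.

One's-complement addition (fold any carry out of bit 15 back into bit 0):
  0x4F61 + 0xBAAB = 0x10A0C → wrap carry → 0x0A0D
  0x0A0D + 0x4BBC = 0x055C9
  0x55C9 + 0x1B6E = 0x07137
One's-complement sum = 0x7137.
Checksum = ~0x7137 & 0xFFFF = 0x8EC8.

8EC8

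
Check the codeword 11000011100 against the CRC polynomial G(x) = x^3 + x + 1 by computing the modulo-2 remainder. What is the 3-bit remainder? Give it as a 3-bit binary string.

Modulo-2 division of 11000011100 by 1011:
  pos 0: 1100 XOR 1011 = 0111
  pos 1: 1110 XOR 1011 = 0101
  pos 2: 1010 XOR 1011 = 0001
  pos 5: 1111 XOR 1011 = 0100
  pos 6: 1000 XOR 1011 = 0011
Remainder = 110 (nonzero — an error is detected).

110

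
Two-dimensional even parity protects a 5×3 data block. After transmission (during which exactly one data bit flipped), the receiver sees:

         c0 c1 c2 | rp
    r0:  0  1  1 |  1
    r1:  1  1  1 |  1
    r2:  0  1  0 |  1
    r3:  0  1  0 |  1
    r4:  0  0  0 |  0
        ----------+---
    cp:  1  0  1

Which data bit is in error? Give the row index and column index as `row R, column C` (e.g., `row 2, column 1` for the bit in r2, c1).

Recompute each row's even parity and compare to rp:
  r0: data parity 0, sent rp 1 → mismatch
  r1: data parity 1, sent rp 1 → ok
  r2: data parity 1, sent rp 1 → ok
  r3: data parity 1, sent rp 1 → ok
  r4: data parity 0, sent rp 0 → ok
Recompute each column's even parity and compare to cp:
  c0: data parity 1, sent cp 1 → ok
  c1: data parity 0, sent cp 0 → ok
  c2: data parity 0, sent cp 1 → mismatch
Exactly one row (r0) and one column (c2) fail → the flipped bit is at their intersection.

row 0, column 2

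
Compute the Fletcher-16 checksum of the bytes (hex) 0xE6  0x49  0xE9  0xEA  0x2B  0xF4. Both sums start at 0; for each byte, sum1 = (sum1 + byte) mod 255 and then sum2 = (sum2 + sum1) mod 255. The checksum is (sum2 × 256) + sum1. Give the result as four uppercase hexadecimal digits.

Running sums (mod 255):
  after byte 0 (0xE6): sum1=230, sum2=230
  after byte 1 (0x49): sum1=48, sum2=23
  after byte 2 (0xE9): sum1=26, sum2=49
  after byte 3 (0xEA): sum1=5, sum2=54
  after byte 4 (0x2B): sum1=48, sum2=102
  after byte 5 (0xF4): sum1=37, sum2=139
Checksum = sum2·256 + sum1 = 139·256 + 37 = 35621 = 0x8B25.

8B25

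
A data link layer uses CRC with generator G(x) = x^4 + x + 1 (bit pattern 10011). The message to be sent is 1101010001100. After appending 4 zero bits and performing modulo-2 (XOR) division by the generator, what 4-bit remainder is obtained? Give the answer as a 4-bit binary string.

0111

Append 4 zeros: 11010100011000000. Divide by 10011 (XOR where the leading bit is 1):
  pos 0: 11010 XOR 10011 = 01001
  pos 1: 10011 XOR 10011 = 00000
  pos 9: 11000 XOR 10011 = 01011
  pos 10: 10110 XOR 10011 = 00101
  pos 12: 10100 XOR 10011 = 00111
Remainder (last 4 bits) = 0111. This is the CRC / FCS.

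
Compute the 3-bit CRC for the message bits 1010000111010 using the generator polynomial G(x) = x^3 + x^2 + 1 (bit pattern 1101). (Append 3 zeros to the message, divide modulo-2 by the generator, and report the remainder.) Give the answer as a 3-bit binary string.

110

Append 3 zeros: 1010000111010000. Divide by 1101 (XOR where the leading bit is 1):
  pos 0: 1010 XOR 1101 = 0111
  pos 1: 1110 XOR 1101 = 0011
  pos 3: 1100 XOR 1101 = 0001
  pos 6: 1111 XOR 1101 = 0010
  pos 8: 1001 XOR 1101 = 0100
  pos 9: 1000 XOR 1101 = 0101
  pos 10: 1010 XOR 1101 = 0111
  pos 11: 1110 XOR 1101 = 0011
Remainder (last 3 bits) = 110. This is the CRC / FCS.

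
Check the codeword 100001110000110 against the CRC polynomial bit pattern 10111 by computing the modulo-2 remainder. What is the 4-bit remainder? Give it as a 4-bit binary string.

Modulo-2 division of 100001110000110 by 10111:
  pos 0: 10000 XOR 10111 = 00111
  pos 2: 11111 XOR 10111 = 01000
  pos 3: 10001 XOR 10111 = 00110
  pos 5: 11000 XOR 10111 = 01111
  pos 6: 11110 XOR 10111 = 01001
  pos 7: 10010 XOR 10111 = 00101
  pos 9: 10111 XOR 10111 = 00000
Remainder = 0000 (zero — the frame passes the CRC check).

0000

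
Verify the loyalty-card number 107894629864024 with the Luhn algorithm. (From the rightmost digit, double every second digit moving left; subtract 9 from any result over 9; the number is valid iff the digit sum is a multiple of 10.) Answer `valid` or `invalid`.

From the right, keep odd positions and double even positions (subtract 9 from any doubled value over 9):
  doubled (positions 2,4,...): 4 8 7 4 8 7 0 → sum 38
  kept (positions 1,3,...): 4 0 6 9 6 9 7 1 → sum 42
Total = 80.
80 mod 10 = 0, so the number is valid.

valid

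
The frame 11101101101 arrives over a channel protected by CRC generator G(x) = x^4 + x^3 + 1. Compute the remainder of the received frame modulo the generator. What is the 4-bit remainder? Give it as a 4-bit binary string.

Modulo-2 division of 11101101101 by 11001:
  pos 0: 11101 XOR 11001 = 00100
  pos 2: 10010 XOR 11001 = 01011
  pos 3: 10111 XOR 11001 = 01110
  pos 4: 11101 XOR 11001 = 00100
  pos 6: 10001 XOR 11001 = 01000
Remainder = 1000 (nonzero — an error is detected).

1000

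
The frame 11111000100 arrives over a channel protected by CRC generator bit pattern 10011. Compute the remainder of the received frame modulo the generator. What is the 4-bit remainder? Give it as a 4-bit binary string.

Modulo-2 division of 11111000100 by 10011:
  pos 0: 11111 XOR 10011 = 01100
  pos 1: 11000 XOR 10011 = 01011
  pos 2: 10110 XOR 10011 = 00101
  pos 4: 10101 XOR 10011 = 00110
  pos 6: 11000 XOR 10011 = 01011
Remainder = 1011 (nonzero — an error is detected).

1011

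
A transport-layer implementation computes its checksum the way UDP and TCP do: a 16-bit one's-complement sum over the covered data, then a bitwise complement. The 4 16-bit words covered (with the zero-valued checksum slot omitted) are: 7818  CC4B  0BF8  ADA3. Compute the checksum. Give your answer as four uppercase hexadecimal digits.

One's-complement addition (fold any carry out of bit 15 back into bit 0):
  0x7818 + 0xCC4B = 0x14463 → wrap carry → 0x4464
  0x4464 + 0x0BF8 = 0x0505C
  0x505C + 0xADA3 = 0x0FDFF
One's-complement sum = 0xFDFF.
Checksum = ~0xFDFF & 0xFFFF = 0x0200.

0200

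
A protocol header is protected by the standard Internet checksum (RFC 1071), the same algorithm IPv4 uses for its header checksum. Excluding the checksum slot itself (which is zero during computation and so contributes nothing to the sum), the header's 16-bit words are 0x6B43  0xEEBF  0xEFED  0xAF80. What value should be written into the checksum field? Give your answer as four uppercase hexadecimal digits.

One's-complement addition (fold any carry out of bit 15 back into bit 0):
  0x6B43 + 0xEEBF = 0x15A02 → wrap carry → 0x5A03
  0x5A03 + 0xEFED = 0x149F0 → wrap carry → 0x49F1
  0x49F1 + 0xAF80 = 0x0F971
One's-complement sum = 0xF971.
Checksum = ~0xF971 & 0xFFFF = 0x068E.

068E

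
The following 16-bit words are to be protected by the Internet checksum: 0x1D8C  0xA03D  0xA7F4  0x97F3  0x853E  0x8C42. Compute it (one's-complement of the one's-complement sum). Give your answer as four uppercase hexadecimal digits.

F0CC

One's-complement addition (fold any carry out of bit 15 back into bit 0):
  0x1D8C + 0xA03D = 0x0BDC9
  0xBDC9 + 0xA7F4 = 0x165BD → wrap carry → 0x65BE
  0x65BE + 0x97F3 = 0x0FDB1
  0xFDB1 + 0x853E = 0x182EF → wrap carry → 0x82F0
  0x82F0 + 0x8C42 = 0x10F32 → wrap carry → 0x0F33
One's-complement sum = 0x0F33.
Checksum = ~0x0F33 & 0xFFFF = 0xF0CC.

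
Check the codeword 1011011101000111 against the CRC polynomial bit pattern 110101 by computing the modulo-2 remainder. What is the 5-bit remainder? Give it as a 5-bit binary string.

00000

Modulo-2 division of 1011011101000111 by 110101:
  pos 0: 101101 XOR 110101 = 011000
  pos 1: 110001 XOR 110101 = 000100
  pos 4: 100101 XOR 110101 = 010000
  pos 5: 100000 XOR 110101 = 010101
  pos 6: 101010 XOR 110101 = 011111
  pos 7: 111110 XOR 110101 = 001011
  pos 9: 101111 XOR 110101 = 011010
  pos 10: 110101 XOR 110101 = 000000
Remainder = 00000 (zero — the frame passes the CRC check).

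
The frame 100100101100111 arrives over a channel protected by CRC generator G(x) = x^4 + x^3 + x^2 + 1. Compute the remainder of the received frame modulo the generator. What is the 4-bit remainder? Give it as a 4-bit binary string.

Modulo-2 division of 100100101100111 by 11101:
  pos 0: 10010 XOR 11101 = 01111
  pos 1: 11110 XOR 11101 = 00011
  pos 4: 11101 XOR 11101 = 00000
  pos 9: 10011 XOR 11101 = 01110
  pos 10: 11101 XOR 11101 = 00000
Remainder = 0000 (zero — the frame passes the CRC check).

0000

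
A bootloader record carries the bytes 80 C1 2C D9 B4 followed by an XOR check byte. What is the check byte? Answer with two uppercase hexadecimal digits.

00

XOR the bytes together:
  start with 0x80
  0x80 ⊕ 0xC1 = 0x41
  0x41 ⊕ 0x2C = 0x6D
  0x6D ⊕ 0xD9 = 0xB4
  0xB4 ⊕ 0xB4 = 0x00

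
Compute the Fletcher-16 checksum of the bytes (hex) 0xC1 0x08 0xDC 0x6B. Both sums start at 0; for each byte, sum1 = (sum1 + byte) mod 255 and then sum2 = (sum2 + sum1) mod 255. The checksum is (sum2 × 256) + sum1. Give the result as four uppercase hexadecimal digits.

4412

Running sums (mod 255):
  after byte 0 (0xC1): sum1=193, sum2=193
  after byte 1 (0x08): sum1=201, sum2=139
  after byte 2 (0xDC): sum1=166, sum2=50
  after byte 3 (0x6B): sum1=18, sum2=68
Checksum = sum2·256 + sum1 = 68·256 + 18 = 17426 = 0x4412.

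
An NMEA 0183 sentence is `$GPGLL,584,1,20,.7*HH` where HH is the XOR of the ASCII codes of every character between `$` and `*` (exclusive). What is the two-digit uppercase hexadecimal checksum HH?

XOR the ASCII codes of the payload characters:
  'G' = 0x47 → acc = 0x47
  'P' = 0x50 → acc = 0x17
  'G' = 0x47 → acc = 0x50
  'L' = 0x4C → acc = 0x1C
  'L' = 0x4C → acc = 0x50
  ',' = 0x2C → acc = 0x7C
  '5' = 0x35 → acc = 0x49
  '8' = 0x38 → acc = 0x71
  '4' = 0x34 → acc = 0x45
  ',' = 0x2C → acc = 0x69
  '1' = 0x31 → acc = 0x58
  ',' = 0x2C → acc = 0x74
  '2' = 0x32 → acc = 0x46
  '0' = 0x30 → acc = 0x76
  ',' = 0x2C → acc = 0x5A
  '.' = 0x2E → acc = 0x74
  '7' = 0x37 → acc = 0x43
Checksum = 0x43.

43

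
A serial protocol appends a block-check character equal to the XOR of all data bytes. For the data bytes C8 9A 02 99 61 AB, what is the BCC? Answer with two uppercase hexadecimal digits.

XOR the bytes together:
  start with 0xC8
  0xC8 ⊕ 0x9A = 0x52
  0x52 ⊕ 0x02 = 0x50
  0x50 ⊕ 0x99 = 0xC9
  0xC9 ⊕ 0x61 = 0xA8
  0xA8 ⊕ 0xAB = 0x03

03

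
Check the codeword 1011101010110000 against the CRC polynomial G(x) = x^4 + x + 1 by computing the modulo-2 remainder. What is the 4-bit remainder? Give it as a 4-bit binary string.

Modulo-2 division of 1011101010110000 by 10011:
  pos 0: 10111 XOR 10011 = 00100
  pos 2: 10001 XOR 10011 = 00010
  pos 5: 10010 XOR 10011 = 00001
  pos 9: 11100 XOR 10011 = 01111
  pos 10: 11110 XOR 10011 = 01101
  pos 11: 11010 XOR 10011 = 01001
Remainder = 1001 (nonzero — an error is detected).

1001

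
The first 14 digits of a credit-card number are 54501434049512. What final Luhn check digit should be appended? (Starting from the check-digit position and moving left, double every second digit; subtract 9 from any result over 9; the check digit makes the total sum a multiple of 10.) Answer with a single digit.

9

Partial digits right→left: 2 1 5 9 4 0 4 3 4 1 0 5 4 5
Double every second digit counting from the check-digit position (so the 1st, 3rd, 5th, ... of the partial from the right).
  doubled (with −9 where >9): 4 1 8 8 8 0 8 → sum 37
  kept as-is: 1 9 0 3 1 5 5 → sum 24
Total = 37 + 24 = 61.
Check digit = (10 − (61 mod 10)) mod 10 = 9.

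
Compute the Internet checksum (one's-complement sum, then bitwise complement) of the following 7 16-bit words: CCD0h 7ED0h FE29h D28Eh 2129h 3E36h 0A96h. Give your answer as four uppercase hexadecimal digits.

One's-complement addition (fold any carry out of bit 15 back into bit 0):
  0xCCD0 + 0x7ED0 = 0x14BA0 → wrap carry → 0x4BA1
  0x4BA1 + 0xFE29 = 0x149CA → wrap carry → 0x49CB
  0x49CB + 0xD28E = 0x11C59 → wrap carry → 0x1C5A
  0x1C5A + 0x2129 = 0x03D83
  0x3D83 + 0x3E36 = 0x07BB9
  0x7BB9 + 0x0A96 = 0x0864F
One's-complement sum = 0x864F.
Checksum = ~0x864F & 0xFFFF = 0x79B0.

79B0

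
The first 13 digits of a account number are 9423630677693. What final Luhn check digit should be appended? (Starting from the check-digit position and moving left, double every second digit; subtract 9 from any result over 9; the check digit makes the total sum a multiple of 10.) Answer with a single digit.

Partial digits right→left: 3 9 6 7 7 6 0 3 6 3 2 4 9
Double every second digit counting from the check-digit position (so the 1st, 3rd, 5th, ... of the partial from the right).
  doubled (with −9 where >9): 6 3 5 0 3 4 9 → sum 30
  kept as-is: 9 7 6 3 3 4 → sum 32
Total = 30 + 32 = 62.
Check digit = (10 − (62 mod 10)) mod 10 = 8.

8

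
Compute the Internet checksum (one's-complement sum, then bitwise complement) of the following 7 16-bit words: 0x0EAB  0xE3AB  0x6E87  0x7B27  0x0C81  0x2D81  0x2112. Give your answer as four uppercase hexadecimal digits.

C8E5

One's-complement addition (fold any carry out of bit 15 back into bit 0):
  0x0EAB + 0xE3AB = 0x0F256
  0xF256 + 0x6E87 = 0x160DD → wrap carry → 0x60DE
  0x60DE + 0x7B27 = 0x0DC05
  0xDC05 + 0x0C81 = 0x0E886
  0xE886 + 0x2D81 = 0x11607 → wrap carry → 0x1608
  0x1608 + 0x2112 = 0x0371A
One's-complement sum = 0x371A.
Checksum = ~0x371A & 0xFFFF = 0xC8E5.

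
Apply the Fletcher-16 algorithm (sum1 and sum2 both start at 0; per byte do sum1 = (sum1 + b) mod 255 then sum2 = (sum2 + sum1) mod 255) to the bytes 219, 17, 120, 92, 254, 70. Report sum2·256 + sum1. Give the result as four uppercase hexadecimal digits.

Running sums (mod 255):
  after byte 0 (219): sum1=219, sum2=219
  after byte 1 (17): sum1=236, sum2=200
  after byte 2 (120): sum1=101, sum2=46
  after byte 3 (92): sum1=193, sum2=239
  after byte 4 (254): sum1=192, sum2=176
  after byte 5 (70): sum1=7, sum2=183
Checksum = sum2·256 + sum1 = 183·256 + 7 = 46855 = 0xB707.

B707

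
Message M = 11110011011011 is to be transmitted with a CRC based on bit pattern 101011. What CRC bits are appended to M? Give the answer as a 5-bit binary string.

Append 5 zeros: 1111001101101100000. Divide by 101011 (XOR where the leading bit is 1):
  pos 0: 111100 XOR 101011 = 010111
  pos 1: 101111 XOR 101011 = 000100
  pos 4: 100101 XOR 101011 = 001110
  pos 6: 111010 XOR 101011 = 010001
  pos 7: 100011 XOR 101011 = 001000
  pos 9: 100010 XOR 101011 = 001001
  pos 11: 100100 XOR 101011 = 001111
  pos 13: 111100 XOR 101011 = 010111
Remainder (last 5 bits) = 10111. This is the CRC / FCS.

10111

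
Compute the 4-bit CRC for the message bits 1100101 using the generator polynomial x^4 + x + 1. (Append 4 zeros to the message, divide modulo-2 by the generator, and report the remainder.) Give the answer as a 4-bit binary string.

0010

Append 4 zeros: 11001010000. Divide by 10011 (XOR where the leading bit is 1):
  pos 0: 11001 XOR 10011 = 01010
  pos 1: 10100 XOR 10011 = 00111
  pos 3: 11110 XOR 10011 = 01101
  pos 4: 11010 XOR 10011 = 01001
  pos 5: 10010 XOR 10011 = 00001
Remainder (last 4 bits) = 0010. This is the CRC / FCS.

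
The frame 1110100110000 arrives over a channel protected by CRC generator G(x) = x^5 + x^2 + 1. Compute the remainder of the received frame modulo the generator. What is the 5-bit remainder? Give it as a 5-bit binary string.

00000

Modulo-2 division of 1110100110000 by 100101:
  pos 0: 111010 XOR 100101 = 011111
  pos 1: 111110 XOR 100101 = 011011
  pos 2: 110111 XOR 100101 = 010010
  pos 3: 100101 XOR 100101 = 000000
Remainder = 00000 (zero — the frame passes the CRC check).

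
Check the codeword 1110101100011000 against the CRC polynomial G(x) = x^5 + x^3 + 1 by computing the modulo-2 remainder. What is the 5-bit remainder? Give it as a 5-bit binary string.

00000

Modulo-2 division of 1110101100011000 by 101001:
  pos 0: 111010 XOR 101001 = 010011
  pos 1: 100111 XOR 101001 = 001110
  pos 3: 111010 XOR 101001 = 010011
  pos 4: 100110 XOR 101001 = 001111
  pos 6: 111101 XOR 101001 = 010100
  pos 7: 101001 XOR 101001 = 000000
Remainder = 00000 (zero — the frame passes the CRC check).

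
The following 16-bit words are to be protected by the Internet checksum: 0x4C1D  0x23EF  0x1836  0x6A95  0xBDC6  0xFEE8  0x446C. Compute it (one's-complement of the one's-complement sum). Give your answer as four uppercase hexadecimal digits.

One's-complement addition (fold any carry out of bit 15 back into bit 0):
  0x4C1D + 0x23EF = 0x0700C
  0x700C + 0x1836 = 0x08842
  0x8842 + 0x6A95 = 0x0F2D7
  0xF2D7 + 0xBDC6 = 0x1B09D → wrap carry → 0xB09E
  0xB09E + 0xFEE8 = 0x1AF86 → wrap carry → 0xAF87
  0xAF87 + 0x446C = 0x0F3F3
One's-complement sum = 0xF3F3.
Checksum = ~0xF3F3 & 0xFFFF = 0x0C0C.

0C0C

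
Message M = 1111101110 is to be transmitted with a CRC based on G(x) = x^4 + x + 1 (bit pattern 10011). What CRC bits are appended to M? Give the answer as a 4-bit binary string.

0000

Append 4 zeros: 11111011100000. Divide by 10011 (XOR where the leading bit is 1):
  pos 0: 11111 XOR 10011 = 01100
  pos 1: 11000 XOR 10011 = 01011
  pos 2: 10111 XOR 10011 = 00100
  pos 4: 10011 XOR 10011 = 00000
Remainder (last 4 bits) = 0000. This is the CRC / FCS.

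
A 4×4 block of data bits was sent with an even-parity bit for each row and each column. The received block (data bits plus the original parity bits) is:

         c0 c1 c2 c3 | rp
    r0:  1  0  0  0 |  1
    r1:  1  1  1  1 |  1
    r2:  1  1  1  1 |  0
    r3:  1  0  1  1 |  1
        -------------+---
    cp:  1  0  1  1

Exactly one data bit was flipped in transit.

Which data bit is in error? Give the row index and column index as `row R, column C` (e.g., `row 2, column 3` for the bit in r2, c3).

row 1, column 0

Recompute each row's even parity and compare to rp:
  r0: data parity 1, sent rp 1 → ok
  r1: data parity 0, sent rp 1 → mismatch
  r2: data parity 0, sent rp 0 → ok
  r3: data parity 1, sent rp 1 → ok
Recompute each column's even parity and compare to cp:
  c0: data parity 0, sent cp 1 → mismatch
  c1: data parity 0, sent cp 0 → ok
  c2: data parity 1, sent cp 1 → ok
  c3: data parity 1, sent cp 1 → ok
Exactly one row (r1) and one column (c0) fail → the flipped bit is at their intersection.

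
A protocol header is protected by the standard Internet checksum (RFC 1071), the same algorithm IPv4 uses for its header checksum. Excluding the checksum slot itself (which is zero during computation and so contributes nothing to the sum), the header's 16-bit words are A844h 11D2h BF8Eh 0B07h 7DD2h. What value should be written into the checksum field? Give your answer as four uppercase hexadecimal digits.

FD80

One's-complement addition (fold any carry out of bit 15 back into bit 0):
  0xA844 + 0x11D2 = 0x0BA16
  0xBA16 + 0xBF8E = 0x179A4 → wrap carry → 0x79A5
  0x79A5 + 0x0B07 = 0x084AC
  0x84AC + 0x7DD2 = 0x1027E → wrap carry → 0x027F
One's-complement sum = 0x027F.
Checksum = ~0x027F & 0xFFFF = 0xFD80.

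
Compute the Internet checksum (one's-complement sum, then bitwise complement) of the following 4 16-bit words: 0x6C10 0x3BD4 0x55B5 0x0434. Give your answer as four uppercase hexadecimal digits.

One's-complement addition (fold any carry out of bit 15 back into bit 0):
  0x6C10 + 0x3BD4 = 0x0A7E4
  0xA7E4 + 0x55B5 = 0x0FD99
  0xFD99 + 0x0434 = 0x101CD → wrap carry → 0x01CE
One's-complement sum = 0x01CE.
Checksum = ~0x01CE & 0xFFFF = 0xFE31.

FE31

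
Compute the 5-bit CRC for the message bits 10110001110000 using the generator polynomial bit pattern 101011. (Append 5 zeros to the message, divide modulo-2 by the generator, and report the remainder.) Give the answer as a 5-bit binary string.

Append 5 zeros: 1011000111000000000. Divide by 101011 (XOR where the leading bit is 1):
  pos 0: 101100 XOR 101011 = 000111
  pos 3: 111011 XOR 101011 = 010000
  pos 4: 100001 XOR 101011 = 001010
  pos 6: 101000 XOR 101011 = 000011
  pos 10: 110000 XOR 101011 = 011011
  pos 11: 110110 XOR 101011 = 011101
  pos 12: 111010 XOR 101011 = 010001
  pos 13: 100010 XOR 101011 = 001001
Remainder (last 5 bits) = 01001. This is the CRC / FCS.

01001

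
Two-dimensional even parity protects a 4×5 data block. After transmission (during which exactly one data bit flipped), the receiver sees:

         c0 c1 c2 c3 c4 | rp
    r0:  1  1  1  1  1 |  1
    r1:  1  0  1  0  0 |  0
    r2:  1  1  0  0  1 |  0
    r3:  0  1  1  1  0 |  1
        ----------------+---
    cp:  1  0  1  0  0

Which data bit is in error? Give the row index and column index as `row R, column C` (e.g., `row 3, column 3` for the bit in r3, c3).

Recompute each row's even parity and compare to rp:
  r0: data parity 1, sent rp 1 → ok
  r1: data parity 0, sent rp 0 → ok
  r2: data parity 1, sent rp 0 → mismatch
  r3: data parity 1, sent rp 1 → ok
Recompute each column's even parity and compare to cp:
  c0: data parity 1, sent cp 1 → ok
  c1: data parity 1, sent cp 0 → mismatch
  c2: data parity 1, sent cp 1 → ok
  c3: data parity 0, sent cp 0 → ok
  c4: data parity 0, sent cp 0 → ok
Exactly one row (r2) and one column (c1) fail → the flipped bit is at their intersection.

row 2, column 1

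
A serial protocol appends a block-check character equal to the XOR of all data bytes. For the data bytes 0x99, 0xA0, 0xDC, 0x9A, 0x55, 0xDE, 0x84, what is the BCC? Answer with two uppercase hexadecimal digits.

XOR the bytes together:
  start with 0x99
  0x99 ⊕ 0xA0 = 0x39
  0x39 ⊕ 0xDC = 0xE5
  0xE5 ⊕ 0x9A = 0x7F
  0x7F ⊕ 0x55 = 0x2A
  0x2A ⊕ 0xDE = 0xF4
  0xF4 ⊕ 0x84 = 0x70

70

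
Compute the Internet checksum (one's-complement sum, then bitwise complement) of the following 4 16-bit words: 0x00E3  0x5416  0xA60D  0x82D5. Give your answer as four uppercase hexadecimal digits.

One's-complement addition (fold any carry out of bit 15 back into bit 0):
  0x00E3 + 0x5416 = 0x054F9
  0x54F9 + 0xA60D = 0x0FB06
  0xFB06 + 0x82D5 = 0x17DDB → wrap carry → 0x7DDC
One's-complement sum = 0x7DDC.
Checksum = ~0x7DDC & 0xFFFF = 0x8223.

8223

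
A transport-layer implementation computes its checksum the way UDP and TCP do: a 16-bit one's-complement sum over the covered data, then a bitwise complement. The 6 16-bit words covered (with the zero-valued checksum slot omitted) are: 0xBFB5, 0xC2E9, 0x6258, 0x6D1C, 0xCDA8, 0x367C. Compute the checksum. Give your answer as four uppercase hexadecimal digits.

One's-complement addition (fold any carry out of bit 15 back into bit 0):
  0xBFB5 + 0xC2E9 = 0x1829E → wrap carry → 0x829F
  0x829F + 0x6258 = 0x0E4F7
  0xE4F7 + 0x6D1C = 0x15213 → wrap carry → 0x5214
  0x5214 + 0xCDA8 = 0x11FBC → wrap carry → 0x1FBD
  0x1FBD + 0x367C = 0x05639
One's-complement sum = 0x5639.
Checksum = ~0x5639 & 0xFFFF = 0xA9C6.

A9C6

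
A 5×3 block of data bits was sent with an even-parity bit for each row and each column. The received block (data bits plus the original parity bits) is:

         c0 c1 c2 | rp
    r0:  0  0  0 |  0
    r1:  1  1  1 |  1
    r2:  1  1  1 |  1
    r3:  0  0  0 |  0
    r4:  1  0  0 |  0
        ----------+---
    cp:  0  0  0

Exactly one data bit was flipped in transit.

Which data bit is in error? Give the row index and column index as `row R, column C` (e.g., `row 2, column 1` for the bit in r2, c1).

row 4, column 0

Recompute each row's even parity and compare to rp:
  r0: data parity 0, sent rp 0 → ok
  r1: data parity 1, sent rp 1 → ok
  r2: data parity 1, sent rp 1 → ok
  r3: data parity 0, sent rp 0 → ok
  r4: data parity 1, sent rp 0 → mismatch
Recompute each column's even parity and compare to cp:
  c0: data parity 1, sent cp 0 → mismatch
  c1: data parity 0, sent cp 0 → ok
  c2: data parity 0, sent cp 0 → ok
Exactly one row (r4) and one column (c0) fail → the flipped bit is at their intersection.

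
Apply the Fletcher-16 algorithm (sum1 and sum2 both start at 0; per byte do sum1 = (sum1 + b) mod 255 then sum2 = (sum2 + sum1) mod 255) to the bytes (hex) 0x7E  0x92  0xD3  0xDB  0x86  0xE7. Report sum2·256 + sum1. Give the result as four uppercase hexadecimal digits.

AB2F

Running sums (mod 255):
  after byte 0 (0x7E): sum1=126, sum2=126
  after byte 1 (0x92): sum1=17, sum2=143
  after byte 2 (0xD3): sum1=228, sum2=116
  after byte 3 (0xDB): sum1=192, sum2=53
  after byte 4 (0x86): sum1=71, sum2=124
  after byte 5 (0xE7): sum1=47, sum2=171
Checksum = sum2·256 + sum1 = 171·256 + 47 = 43823 = 0xAB2F.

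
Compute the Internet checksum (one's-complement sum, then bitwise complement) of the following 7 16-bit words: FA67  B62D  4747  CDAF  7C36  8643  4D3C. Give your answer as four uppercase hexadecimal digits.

One's-complement addition (fold any carry out of bit 15 back into bit 0):
  0xFA67 + 0xB62D = 0x1B094 → wrap carry → 0xB095
  0xB095 + 0x4747 = 0x0F7DC
  0xF7DC + 0xCDAF = 0x1C58B → wrap carry → 0xC58C
  0xC58C + 0x7C36 = 0x141C2 → wrap carry → 0x41C3
  0x41C3 + 0x8643 = 0x0C806
  0xC806 + 0x4D3C = 0x11542 → wrap carry → 0x1543
One's-complement sum = 0x1543.
Checksum = ~0x1543 & 0xFFFF = 0xEABC.

EABC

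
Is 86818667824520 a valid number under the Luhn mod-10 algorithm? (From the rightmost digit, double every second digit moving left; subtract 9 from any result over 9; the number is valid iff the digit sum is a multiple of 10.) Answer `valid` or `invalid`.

From the right, keep odd positions and double even positions (subtract 9 from any doubled value over 9):
  doubled (positions 2,4,...): 4 8 7 3 7 7 7 → sum 43
  kept (positions 1,3,...): 0 5 2 7 6 1 6 → sum 27
Total = 70.
70 mod 10 = 0, so the number is valid.

valid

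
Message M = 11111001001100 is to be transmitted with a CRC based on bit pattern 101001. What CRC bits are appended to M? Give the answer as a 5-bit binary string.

10000

Append 5 zeros: 1111100100110000000. Divide by 101001 (XOR where the leading bit is 1):
  pos 0: 111110 XOR 101001 = 010111
  pos 1: 101110 XOR 101001 = 000111
  pos 4: 111100 XOR 101001 = 010101
  pos 5: 101011 XOR 101001 = 000010
  pos 9: 101000 XOR 101001 = 000001
Remainder (last 5 bits) = 10000. This is the CRC / FCS.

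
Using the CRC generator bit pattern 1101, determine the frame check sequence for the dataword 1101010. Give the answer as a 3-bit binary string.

111

Append 3 zeros: 1101010000. Divide by 1101 (XOR where the leading bit is 1):
  pos 0: 1101 XOR 1101 = 0000
  pos 5: 1000 XOR 1101 = 0101
  pos 6: 1010 XOR 1101 = 0111
Remainder (last 3 bits) = 111. This is the CRC / FCS.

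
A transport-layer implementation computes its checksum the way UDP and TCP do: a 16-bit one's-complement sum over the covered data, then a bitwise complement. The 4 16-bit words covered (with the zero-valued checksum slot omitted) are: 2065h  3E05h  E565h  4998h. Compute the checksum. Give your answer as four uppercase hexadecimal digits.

7297

One's-complement addition (fold any carry out of bit 15 back into bit 0):
  0x2065 + 0x3E05 = 0x05E6A
  0x5E6A + 0xE565 = 0x143CF → wrap carry → 0x43D0
  0x43D0 + 0x4998 = 0x08D68
One's-complement sum = 0x8D68.
Checksum = ~0x8D68 & 0xFFFF = 0x7297.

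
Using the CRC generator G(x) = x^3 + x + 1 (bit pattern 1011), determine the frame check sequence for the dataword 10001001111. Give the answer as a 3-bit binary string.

Append 3 zeros: 10001001111000. Divide by 1011 (XOR where the leading bit is 1):
  pos 0: 1000 XOR 1011 = 0011
  pos 2: 1110 XOR 1011 = 0101
  pos 3: 1010 XOR 1011 = 0001
  pos 6: 1111 XOR 1011 = 0100
  pos 7: 1001 XOR 1011 = 0010
  pos 9: 1000 XOR 1011 = 0011
Remainder (last 3 bits) = 110. This is the CRC / FCS.

110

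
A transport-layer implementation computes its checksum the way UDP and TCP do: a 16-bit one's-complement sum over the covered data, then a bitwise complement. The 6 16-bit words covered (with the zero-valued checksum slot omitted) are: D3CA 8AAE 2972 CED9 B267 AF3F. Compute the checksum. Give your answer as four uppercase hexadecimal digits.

4793

One's-complement addition (fold any carry out of bit 15 back into bit 0):
  0xD3CA + 0x8AAE = 0x15E78 → wrap carry → 0x5E79
  0x5E79 + 0x2972 = 0x087EB
  0x87EB + 0xCED9 = 0x156C4 → wrap carry → 0x56C5
  0x56C5 + 0xB267 = 0x1092C → wrap carry → 0x092D
  0x092D + 0xAF3F = 0x0B86C
One's-complement sum = 0xB86C.
Checksum = ~0xB86C & 0xFFFF = 0x4793.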